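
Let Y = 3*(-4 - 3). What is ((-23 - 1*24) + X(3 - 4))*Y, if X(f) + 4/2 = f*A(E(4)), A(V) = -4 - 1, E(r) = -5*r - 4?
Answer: 924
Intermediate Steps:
E(r) = -4 - 5*r
A(V) = -5
X(f) = -2 - 5*f (X(f) = -2 + f*(-5) = -2 - 5*f)
Y = -21 (Y = 3*(-7) = -21)
((-23 - 1*24) + X(3 - 4))*Y = ((-23 - 1*24) + (-2 - 5*(3 - 4)))*(-21) = ((-23 - 24) + (-2 - 5*(-1)))*(-21) = (-47 + (-2 + 5))*(-21) = (-47 + 3)*(-21) = -44*(-21) = 924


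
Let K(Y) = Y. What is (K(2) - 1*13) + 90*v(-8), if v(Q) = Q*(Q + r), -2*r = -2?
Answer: 5029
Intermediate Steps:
r = 1 (r = -½*(-2) = 1)
v(Q) = Q*(1 + Q) (v(Q) = Q*(Q + 1) = Q*(1 + Q))
(K(2) - 1*13) + 90*v(-8) = (2 - 1*13) + 90*(-8*(1 - 8)) = (2 - 13) + 90*(-8*(-7)) = -11 + 90*56 = -11 + 5040 = 5029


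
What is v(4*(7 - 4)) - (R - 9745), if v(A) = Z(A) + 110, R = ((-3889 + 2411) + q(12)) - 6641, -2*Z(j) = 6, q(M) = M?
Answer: 17959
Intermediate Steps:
Z(j) = -3 (Z(j) = -½*6 = -3)
R = -8107 (R = ((-3889 + 2411) + 12) - 6641 = (-1478 + 12) - 6641 = -1466 - 6641 = -8107)
v(A) = 107 (v(A) = -3 + 110 = 107)
v(4*(7 - 4)) - (R - 9745) = 107 - (-8107 - 9745) = 107 - 1*(-17852) = 107 + 17852 = 17959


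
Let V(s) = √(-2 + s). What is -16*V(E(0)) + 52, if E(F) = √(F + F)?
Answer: 52 - 16*I*√2 ≈ 52.0 - 22.627*I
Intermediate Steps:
E(F) = √2*√F (E(F) = √(2*F) = √2*√F)
-16*V(E(0)) + 52 = -16*√(-2 + √2*√0) + 52 = -16*√(-2 + √2*0) + 52 = -16*√(-2 + 0) + 52 = -16*I*√2 + 52 = 52 - 16*I*√2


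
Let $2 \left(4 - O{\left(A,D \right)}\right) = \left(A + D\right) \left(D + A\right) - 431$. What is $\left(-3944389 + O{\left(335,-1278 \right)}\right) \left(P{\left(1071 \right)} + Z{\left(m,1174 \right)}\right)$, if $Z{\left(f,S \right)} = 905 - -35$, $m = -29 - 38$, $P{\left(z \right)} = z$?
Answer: $-8825864734$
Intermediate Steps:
$m = -67$ ($m = -29 - 38 = -67$)
$Z{\left(f,S \right)} = 940$ ($Z{\left(f,S \right)} = 905 + 35 = 940$)
$O{\left(A,D \right)} = \frac{439}{2} - \frac{\left(A + D\right)^{2}}{2}$ ($O{\left(A,D \right)} = 4 - \frac{\left(A + D\right) \left(D + A\right) - 431}{2} = 4 - \frac{\left(A + D\right) \left(A + D\right) - 431}{2} = 4 - \frac{\left(A + D\right)^{2} - 431}{2} = 4 - \frac{-431 + \left(A + D\right)^{2}}{2} = 4 - \left(- \frac{431}{2} + \frac{\left(A + D\right)^{2}}{2}\right) = \frac{439}{2} - \frac{\left(A + D\right)^{2}}{2}$)
$\left(-3944389 + O{\left(335,-1278 \right)}\right) \left(P{\left(1071 \right)} + Z{\left(m,1174 \right)}\right) = \left(-3944389 + \left(\frac{439}{2} - \frac{\left(335 - 1278\right)^{2}}{2}\right)\right) \left(1071 + 940\right) = \left(-3944389 + \left(\frac{439}{2} - \frac{\left(-943\right)^{2}}{2}\right)\right) 2011 = \left(-3944389 + \left(\frac{439}{2} - \frac{889249}{2}\right)\right) 2011 = \left(-3944389 - 444405\right) 2011 = \left(-4388794\right) 2011 = -8825864734$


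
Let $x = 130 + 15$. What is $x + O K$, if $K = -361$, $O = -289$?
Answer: $104474$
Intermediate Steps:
$x = 145$
$x + O K = 145 - -104329 = 145 + 104329 = 104474$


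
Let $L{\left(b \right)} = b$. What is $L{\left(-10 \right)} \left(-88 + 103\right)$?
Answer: $-150$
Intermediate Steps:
$L{\left(-10 \right)} \left(-88 + 103\right) = - 10 \left(-88 + 103\right) = \left(-10\right) 15 = -150$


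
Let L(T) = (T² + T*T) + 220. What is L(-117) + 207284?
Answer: 234882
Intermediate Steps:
L(T) = 220 + 2*T² (L(T) = (T² + T²) + 220 = 2*T² + 220 = 220 + 2*T²)
L(-117) + 207284 = (220 + 2*(-117)²) + 207284 = (220 + 2*13689) + 207284 = (220 + 27378) + 207284 = 27598 + 207284 = 234882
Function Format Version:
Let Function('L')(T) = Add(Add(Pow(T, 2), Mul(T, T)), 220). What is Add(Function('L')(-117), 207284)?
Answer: 234882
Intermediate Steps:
Function('L')(T) = Add(220, Mul(2, Pow(T, 2))) (Function('L')(T) = Add(Add(Pow(T, 2), Pow(T, 2)), 220) = Add(Mul(2, Pow(T, 2)), 220) = Add(220, Mul(2, Pow(T, 2))))
Add(Function('L')(-117), 207284) = Add(Add(220, Mul(2, Pow(-117, 2))), 207284) = Add(Add(220, Mul(2, 13689)), 207284) = Add(Add(220, 27378), 207284) = Add(27598, 207284) = 234882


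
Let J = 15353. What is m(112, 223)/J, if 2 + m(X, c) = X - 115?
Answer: -5/15353 ≈ -0.00032567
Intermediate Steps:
m(X, c) = -117 + X (m(X, c) = -2 + (X - 115) = -2 + (-115 + X) = -117 + X)
m(112, 223)/J = (-117 + 112)/15353 = -5*1/15353 = -5/15353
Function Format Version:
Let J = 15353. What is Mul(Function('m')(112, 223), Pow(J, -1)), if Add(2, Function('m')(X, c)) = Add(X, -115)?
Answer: Rational(-5, 15353) ≈ -0.00032567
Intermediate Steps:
Function('m')(X, c) = Add(-117, X) (Function('m')(X, c) = Add(-2, Add(X, -115)) = Add(-2, Add(-115, X)) = Add(-117, X))
Mul(Function('m')(112, 223), Pow(J, -1)) = Mul(Add(-117, 112), Pow(15353, -1)) = Mul(-5, Rational(1, 15353)) = Rational(-5, 15353)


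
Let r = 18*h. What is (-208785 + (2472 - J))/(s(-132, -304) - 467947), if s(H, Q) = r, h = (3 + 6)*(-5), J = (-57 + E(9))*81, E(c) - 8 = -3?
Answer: 202101/468757 ≈ 0.43114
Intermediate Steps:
E(c) = 5 (E(c) = 8 - 3 = 5)
J = -4212 (J = (-57 + 5)*81 = -52*81 = -4212)
h = -45 (h = 9*(-5) = -45)
r = -810 (r = 18*(-45) = -810)
s(H, Q) = -810
(-208785 + (2472 - J))/(s(-132, -304) - 467947) = (-208785 + (2472 - 1*(-4212)))/(-810 - 467947) = (-208785 + (2472 + 4212))/(-468757) = (-208785 + 6684)*(-1/468757) = -202101*(-1/468757) = 202101/468757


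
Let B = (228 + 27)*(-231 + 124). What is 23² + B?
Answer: -26756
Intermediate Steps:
B = -27285 (B = 255*(-107) = -27285)
23² + B = 23² - 27285 = 529 - 27285 = -26756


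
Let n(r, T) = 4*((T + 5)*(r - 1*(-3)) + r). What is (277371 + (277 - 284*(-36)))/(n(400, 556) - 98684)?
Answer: 1384/3881 ≈ 0.35661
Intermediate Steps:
n(r, T) = 4*r + 4*(3 + r)*(5 + T) (n(r, T) = 4*((5 + T)*(r + 3) + r) = 4*((5 + T)*(3 + r) + r) = 4*((3 + r)*(5 + T) + r) = 4*(r + (3 + r)*(5 + T)) = 4*r + 4*(3 + r)*(5 + T))
(277371 + (277 - 284*(-36)))/(n(400, 556) - 98684) = (277371 + (277 - 284*(-36)))/((60 + 12*556 + 24*400 + 4*556*400) - 98684) = (277371 + (277 + 10224))/((60 + 6672 + 9600 + 889600) - 98684) = (277371 + 10501)/(905932 - 98684) = 287872/807248 = 287872*(1/807248) = 1384/3881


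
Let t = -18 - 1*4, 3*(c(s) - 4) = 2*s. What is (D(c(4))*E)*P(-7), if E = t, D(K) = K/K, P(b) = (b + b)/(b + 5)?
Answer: -154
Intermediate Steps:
c(s) = 4 + 2*s/3 (c(s) = 4 + (2*s)/3 = 4 + 2*s/3)
P(b) = 2*b/(5 + b) (P(b) = (2*b)/(5 + b) = 2*b/(5 + b))
t = -22 (t = -18 - 4 = -22)
D(K) = 1
E = -22
(D(c(4))*E)*P(-7) = (1*(-22))*(2*(-7)/(5 - 7)) = -44*(-7)/(-2) = -44*(-7)*(-1)/2 = -22*7 = -154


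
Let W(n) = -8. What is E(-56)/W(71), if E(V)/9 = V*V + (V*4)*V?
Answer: -17640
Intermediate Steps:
E(V) = 45*V² (E(V) = 9*(V*V + (V*4)*V) = 9*(V² + (4*V)*V) = 9*(V² + 4*V²) = 9*(5*V²) = 45*V²)
E(-56)/W(71) = (45*(-56)²)/(-8) = (45*3136)*(-⅛) = 141120*(-⅛) = -17640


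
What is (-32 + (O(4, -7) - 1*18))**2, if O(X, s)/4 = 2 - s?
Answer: 196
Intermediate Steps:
O(X, s) = 8 - 4*s (O(X, s) = 4*(2 - s) = 8 - 4*s)
(-32 + (O(4, -7) - 1*18))**2 = (-32 + ((8 - 4*(-7)) - 1*18))**2 = (-32 + ((8 + 28) - 18))**2 = (-32 + (36 - 18))**2 = (-32 + 18)**2 = (-14)**2 = 196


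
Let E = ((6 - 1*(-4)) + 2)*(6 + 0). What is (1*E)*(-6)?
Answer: -432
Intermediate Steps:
E = 72 (E = ((6 + 4) + 2)*6 = (10 + 2)*6 = 12*6 = 72)
(1*E)*(-6) = (1*72)*(-6) = 72*(-6) = -432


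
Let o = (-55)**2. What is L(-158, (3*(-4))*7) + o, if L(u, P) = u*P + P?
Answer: 16213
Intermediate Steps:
L(u, P) = P + P*u (L(u, P) = P*u + P = P + P*u)
o = 3025
L(-158, (3*(-4))*7) + o = ((3*(-4))*7)*(1 - 158) + 3025 = -12*7*(-157) + 3025 = -84*(-157) + 3025 = 13188 + 3025 = 16213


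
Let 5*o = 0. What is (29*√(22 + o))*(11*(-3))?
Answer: -957*√22 ≈ -4488.7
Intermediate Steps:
o = 0 (o = (⅕)*0 = 0)
(29*√(22 + o))*(11*(-3)) = (29*√(22 + 0))*(11*(-3)) = (29*√22)*(-33) = -957*√22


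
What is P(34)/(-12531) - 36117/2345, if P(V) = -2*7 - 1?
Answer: -150848984/9795065 ≈ -15.401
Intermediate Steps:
P(V) = -15 (P(V) = -14 - 1 = -15)
P(34)/(-12531) - 36117/2345 = -15/(-12531) - 36117/2345 = -15*(-1/12531) - 36117*1/2345 = 5/4177 - 36117/2345 = -150848984/9795065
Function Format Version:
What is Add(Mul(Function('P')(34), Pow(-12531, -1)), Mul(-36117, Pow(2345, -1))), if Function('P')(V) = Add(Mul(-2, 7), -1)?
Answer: Rational(-150848984, 9795065) ≈ -15.401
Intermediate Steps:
Function('P')(V) = -15 (Function('P')(V) = Add(-14, -1) = -15)
Add(Mul(Function('P')(34), Pow(-12531, -1)), Mul(-36117, Pow(2345, -1))) = Add(Mul(-15, Pow(-12531, -1)), Mul(-36117, Pow(2345, -1))) = Add(Mul(-15, Rational(-1, 12531)), Mul(-36117, Rational(1, 2345))) = Add(Rational(5, 4177), Rational(-36117, 2345)) = Rational(-150848984, 9795065)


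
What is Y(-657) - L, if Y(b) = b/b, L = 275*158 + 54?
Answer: -43503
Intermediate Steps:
L = 43504 (L = 43450 + 54 = 43504)
Y(b) = 1
Y(-657) - L = 1 - 1*43504 = 1 - 43504 = -43503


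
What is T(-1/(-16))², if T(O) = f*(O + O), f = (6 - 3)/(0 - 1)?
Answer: 9/64 ≈ 0.14063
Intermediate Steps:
f = -3 (f = 3/(-1) = 3*(-1) = -3)
T(O) = -6*O (T(O) = -3*(O + O) = -6*O)
T(-1/(-16))² = (-(-6)/(-16))² = (-(-6)*(-1)/16)² = (-6*1/16)² = (-3/8)² = 9/64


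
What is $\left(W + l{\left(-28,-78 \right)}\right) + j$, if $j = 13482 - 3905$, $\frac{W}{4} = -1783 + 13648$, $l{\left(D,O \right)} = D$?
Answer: $57009$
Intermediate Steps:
$W = 47460$ ($W = 4 \left(-1783 + 13648\right) = 4 \cdot 11865 = 47460$)
$j = 9577$ ($j = 13482 - 3905 = 9577$)
$\left(W + l{\left(-28,-78 \right)}\right) + j = \left(47460 - 28\right) + 9577 = 47432 + 9577 = 57009$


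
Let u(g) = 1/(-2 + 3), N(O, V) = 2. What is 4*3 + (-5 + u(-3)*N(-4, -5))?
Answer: 9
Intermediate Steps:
u(g) = 1 (u(g) = 1/1 = 1)
4*3 + (-5 + u(-3)*N(-4, -5)) = 4*3 + (-5 + 1*2) = 12 + (-5 + 2) = 12 - 3 = 9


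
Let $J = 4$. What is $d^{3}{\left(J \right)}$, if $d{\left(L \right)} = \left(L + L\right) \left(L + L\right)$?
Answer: $262144$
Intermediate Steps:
$d{\left(L \right)} = 4 L^{2}$ ($d{\left(L \right)} = 2 L 2 L = 4 L^{2}$)
$d^{3}{\left(J \right)} = \left(4 \cdot 4^{2}\right)^{3} = \left(4 \cdot 16\right)^{3} = 64^{3} = 262144$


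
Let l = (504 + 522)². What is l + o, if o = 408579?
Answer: 1461255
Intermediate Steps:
l = 1052676 (l = 1026² = 1052676)
l + o = 1052676 + 408579 = 1461255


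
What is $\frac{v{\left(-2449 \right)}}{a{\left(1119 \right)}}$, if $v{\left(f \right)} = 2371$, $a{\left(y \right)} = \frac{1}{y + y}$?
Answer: $5306298$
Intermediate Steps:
$a{\left(y \right)} = \frac{1}{2 y}$
$\frac{v{\left(-2449 \right)}}{a{\left(1119 \right)}} = \frac{2371}{\frac{1}{2} \cdot \frac{1}{1119}} = 2371 \frac{1}{\frac{1}{2238}} = 2371 \cdot 2238 = 5306298$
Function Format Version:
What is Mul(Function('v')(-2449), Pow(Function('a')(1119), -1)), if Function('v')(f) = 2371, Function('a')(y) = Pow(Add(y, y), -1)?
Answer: 5306298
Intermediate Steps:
Function('a')(y) = Mul(Rational(1, 2), Pow(y, -1)) (Function('a')(y) = Pow(Mul(2, y), -1) = Mul(Rational(1, 2), Pow(y, -1)))
Mul(Function('v')(-2449), Pow(Function('a')(1119), -1)) = Mul(2371, Pow(Mul(Rational(1, 2), Pow(1119, -1)), -1)) = Mul(2371, Pow(Mul(Rational(1, 2), Rational(1, 1119)), -1)) = Mul(2371, Pow(Rational(1, 2238), -1)) = Mul(2371, 2238) = 5306298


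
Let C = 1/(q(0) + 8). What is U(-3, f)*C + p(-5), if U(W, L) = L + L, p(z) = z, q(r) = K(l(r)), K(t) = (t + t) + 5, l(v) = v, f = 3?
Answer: -59/13 ≈ -4.5385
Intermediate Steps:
K(t) = 5 + 2*t (K(t) = 2*t + 5 = 5 + 2*t)
q(r) = 5 + 2*r
U(W, L) = 2*L
C = 1/13 (C = 1/((5 + 2*0) + 8) = 1/((5 + 0) + 8) = 1/(5 + 8) = 1/13 ≈ 0.076923)
U(-3, f)*C + p(-5) = (2*3)*(1/13) - 5 = 6*(1/13) - 5 = 6/13 - 5 = -59/13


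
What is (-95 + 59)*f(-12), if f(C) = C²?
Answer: -5184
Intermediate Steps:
(-95 + 59)*f(-12) = (-95 + 59)*(-12)² = -36*144 = -5184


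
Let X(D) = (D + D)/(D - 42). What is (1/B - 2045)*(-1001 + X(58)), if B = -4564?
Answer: 37100189475/18256 ≈ 2.0322e+6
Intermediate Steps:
X(D) = 2*D/(-42 + D) (X(D) = (2*D)/(-42 + D) = 2*D/(-42 + D))
(1/B - 2045)*(-1001 + X(58)) = (1/(-4564) - 2045)*(-1001 + 2*58/(-42 + 58)) = (-1/4564 - 2045)*(-1001 + 2*58/16) = -9333381*(-1001 + 2*58*(1/16))/4564 = -9333381*(-1001 + 29/4)/4564 = -9333381/4564*(-3975/4) = 37100189475/18256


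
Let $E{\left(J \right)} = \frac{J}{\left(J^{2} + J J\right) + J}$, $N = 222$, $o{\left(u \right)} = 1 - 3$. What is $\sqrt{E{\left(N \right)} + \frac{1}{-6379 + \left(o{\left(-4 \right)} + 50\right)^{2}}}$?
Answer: $\frac{11 \sqrt{87042}}{72535} \approx 0.044741$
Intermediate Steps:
$o{\left(u \right)} = -2$ ($o{\left(u \right)} = 1 - 3 = -2$)
$E{\left(J \right)} = \frac{J}{J + 2 J^{2}}$ ($E{\left(J \right)} = \frac{J}{\left(J^{2} + J^{2}\right) + J} = \frac{J}{2 J^{2} + J} = \frac{J}{J + 2 J^{2}}$)
$\sqrt{E{\left(N \right)} + \frac{1}{-6379 + \left(o{\left(-4 \right)} + 50\right)^{2}}} = \sqrt{\frac{1}{1 + 2 \cdot 222} + \frac{1}{-6379 + \left(-2 + 50\right)^{2}}} = \sqrt{\frac{1}{1 + 444} + \frac{1}{-6379 + 48^{2}}} = \sqrt{\frac{1}{445} + \frac{1}{-6379 + 2304}} = \sqrt{\frac{1}{445} + \frac{1}{-4075}} = \sqrt{\frac{1}{445} - \frac{1}{4075}} = \sqrt{\frac{726}{362675}} = \frac{11 \sqrt{87042}}{72535}$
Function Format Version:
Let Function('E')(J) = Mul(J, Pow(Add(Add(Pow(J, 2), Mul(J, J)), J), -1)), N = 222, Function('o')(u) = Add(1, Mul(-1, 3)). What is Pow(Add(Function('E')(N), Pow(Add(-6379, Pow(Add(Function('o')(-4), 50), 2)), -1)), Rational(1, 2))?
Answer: Mul(Rational(11, 72535), Pow(87042, Rational(1, 2))) ≈ 0.044741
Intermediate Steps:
Function('o')(u) = -2 (Function('o')(u) = Add(1, -3) = -2)
Function('E')(J) = Mul(J, Pow(Add(J, Mul(2, Pow(J, 2))), -1)) (Function('E')(J) = Mul(J, Pow(Add(Add(Pow(J, 2), Pow(J, 2)), J), -1)) = Mul(J, Pow(Add(Mul(2, Pow(J, 2)), J), -1)) = Mul(J, Pow(Add(J, Mul(2, Pow(J, 2))), -1)))
Pow(Add(Function('E')(N), Pow(Add(-6379, Pow(Add(Function('o')(-4), 50), 2)), -1)), Rational(1, 2)) = Pow(Add(Pow(Add(1, Mul(2, 222)), -1), Pow(Add(-6379, Pow(Add(-2, 50), 2)), -1)), Rational(1, 2)) = Pow(Add(Pow(Add(1, 444), -1), Pow(Add(-6379, Pow(48, 2)), -1)), Rational(1, 2)) = Pow(Add(Pow(445, -1), Pow(Add(-6379, 2304), -1)), Rational(1, 2)) = Pow(Add(Rational(1, 445), Pow(-4075, -1)), Rational(1, 2)) = Pow(Add(Rational(1, 445), Rational(-1, 4075)), Rational(1, 2)) = Pow(Rational(726, 362675), Rational(1, 2)) = Mul(Rational(11, 72535), Pow(87042, Rational(1, 2)))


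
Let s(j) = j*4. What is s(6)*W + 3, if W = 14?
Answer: 339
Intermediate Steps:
s(j) = 4*j
s(6)*W + 3 = (4*6)*14 + 3 = 24*14 + 3 = 336 + 3 = 339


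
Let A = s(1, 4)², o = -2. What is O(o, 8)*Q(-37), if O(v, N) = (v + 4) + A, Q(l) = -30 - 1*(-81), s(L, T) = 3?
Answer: 561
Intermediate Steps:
A = 9 (A = 3² = 9)
Q(l) = 51 (Q(l) = -30 + 81 = 51)
O(v, N) = 13 + v (O(v, N) = (v + 4) + 9 = (4 + v) + 9 = 13 + v)
O(o, 8)*Q(-37) = (13 - 2)*51 = 11*51 = 561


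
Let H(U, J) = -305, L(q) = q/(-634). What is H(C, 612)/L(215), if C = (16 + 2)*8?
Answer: 38674/43 ≈ 899.40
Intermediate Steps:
L(q) = -q/634 (L(q) = q*(-1/634) = -q/634)
C = 144 (C = 18*8 = 144)
H(C, 612)/L(215) = -305/((-1/634*215)) = -305/(-215/634) = -305*(-634/215) = 38674/43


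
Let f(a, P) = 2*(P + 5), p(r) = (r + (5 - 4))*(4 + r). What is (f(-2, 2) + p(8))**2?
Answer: 14884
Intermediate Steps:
p(r) = (1 + r)*(4 + r) (p(r) = (r + 1)*(4 + r) = (1 + r)*(4 + r))
f(a, P) = 10 + 2*P (f(a, P) = 2*(5 + P) = 10 + 2*P)
(f(-2, 2) + p(8))**2 = ((10 + 2*2) + (4 + 8**2 + 5*8))**2 = ((10 + 4) + (4 + 64 + 40))**2 = (14 + 108)**2 = 122**2 = 14884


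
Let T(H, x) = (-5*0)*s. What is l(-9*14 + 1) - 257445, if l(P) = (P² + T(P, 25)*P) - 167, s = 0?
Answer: -241987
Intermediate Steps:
T(H, x) = 0 (T(H, x) = -5*0*0 = 0*0 = 0)
l(P) = -167 + P² (l(P) = (P² + 0*P) - 167 = (P² + 0) - 167 = P² - 167 = -167 + P²)
l(-9*14 + 1) - 257445 = (-167 + (-9*14 + 1)²) - 257445 = (-167 + (-126 + 1)²) - 257445 = (-167 + (-125)²) - 257445 = (-167 + 15625) - 257445 = 15458 - 257445 = -241987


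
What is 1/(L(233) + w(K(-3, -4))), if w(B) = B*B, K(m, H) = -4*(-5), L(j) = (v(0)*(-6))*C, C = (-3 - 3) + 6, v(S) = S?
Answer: 1/400 ≈ 0.0025000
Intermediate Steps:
C = 0 (C = -6 + 6 = 0)
L(j) = 0 (L(j) = (0*(-6))*0 = 0*0 = 0)
K(m, H) = 20
w(B) = B²
1/(L(233) + w(K(-3, -4))) = 1/(0 + 20²) = 1/(0 + 400) = 1/400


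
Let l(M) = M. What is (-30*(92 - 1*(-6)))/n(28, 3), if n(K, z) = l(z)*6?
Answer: -490/3 ≈ -163.33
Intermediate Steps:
n(K, z) = 6*z (n(K, z) = z*6 = 6*z)
(-30*(92 - 1*(-6)))/n(28, 3) = (-30*(92 - 1*(-6)))/((6*3)) = -30*(92 + 6)/18 = -30*98*(1/18) = -2940*1/18 = -490/3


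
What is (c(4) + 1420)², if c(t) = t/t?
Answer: 2019241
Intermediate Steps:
c(t) = 1
(c(4) + 1420)² = (1 + 1420)² = 1421² = 2019241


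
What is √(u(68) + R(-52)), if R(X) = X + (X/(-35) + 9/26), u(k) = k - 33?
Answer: I*√12560730/910 ≈ 3.8946*I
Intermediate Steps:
u(k) = -33 + k
R(X) = 9/26 + 34*X/35 (R(X) = X + (X*(-1/35) + 9*(1/26)) = X + (-X/35 + 9/26) = X + (9/26 - X/35) = 9/26 + 34*X/35)
√(u(68) + R(-52)) = √((-33 + 68) + (9/26 + (34/35)*(-52))) = √(35 + (9/26 - 1768/35)) = √(35 - 45653/910) = √(-13803/910) = I*√12560730/910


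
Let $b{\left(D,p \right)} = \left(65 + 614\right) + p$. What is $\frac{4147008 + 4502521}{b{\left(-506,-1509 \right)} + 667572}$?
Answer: $\frac{8649529}{666742} \approx 12.973$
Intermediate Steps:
$b{\left(D,p \right)} = 679 + p$
$\frac{4147008 + 4502521}{b{\left(-506,-1509 \right)} + 667572} = \frac{4147008 + 4502521}{\left(679 - 1509\right) + 667572} = \frac{8649529}{-830 + 667572} = \frac{8649529}{666742}$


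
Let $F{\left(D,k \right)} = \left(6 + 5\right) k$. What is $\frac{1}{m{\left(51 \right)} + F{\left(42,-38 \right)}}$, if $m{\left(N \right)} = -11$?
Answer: $- \frac{1}{429} \approx -0.002331$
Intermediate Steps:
$F{\left(D,k \right)} = 11 k$
$\frac{1}{m{\left(51 \right)} + F{\left(42,-38 \right)}} = \frac{1}{-11 + 11 \left(-38\right)} = \frac{1}{-11 - 418} = \frac{1}{-429} = - \frac{1}{429}$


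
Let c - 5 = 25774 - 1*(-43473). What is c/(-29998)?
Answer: -34626/14999 ≈ -2.3086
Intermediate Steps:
c = 69252 (c = 5 + (25774 - 1*(-43473)) = 5 + (25774 + 43473) = 5 + 69247 = 69252)
c/(-29998) = 69252/(-29998) = 69252*(-1/29998) = -34626/14999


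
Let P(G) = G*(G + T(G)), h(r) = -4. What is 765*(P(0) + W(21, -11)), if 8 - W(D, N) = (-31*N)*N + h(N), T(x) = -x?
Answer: 2878695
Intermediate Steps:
W(D, N) = 12 + 31*N² (W(D, N) = 8 - ((-31*N)*N - 4) = 8 - (-31*N² - 4) = 8 - (-4 - 31*N²) = 8 + (4 + 31*N²) = 12 + 31*N²)
P(G) = 0 (P(G) = G*(G - G) = G*0 = 0)
765*(P(0) + W(21, -11)) = 765*(0 + (12 + 31*(-11)²)) = 765*(0 + (12 + 31*121)) = 765*(0 + (12 + 3751)) = 765*(0 + 3763) = 765*3763 = 2878695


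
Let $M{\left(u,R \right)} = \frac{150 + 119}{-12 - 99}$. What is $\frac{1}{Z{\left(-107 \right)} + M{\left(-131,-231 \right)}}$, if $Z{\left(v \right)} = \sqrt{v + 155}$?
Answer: $\frac{29859}{519047} + \frac{49284 \sqrt{3}}{519047} \approx 0.22199$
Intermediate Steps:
$M{\left(u,R \right)} = - \frac{269}{111}$ ($M{\left(u,R \right)} = \frac{269}{-111} = 269 \left(- \frac{1}{111}\right) = - \frac{269}{111}$)
$Z{\left(v \right)} = \sqrt{155 + v}$
$\frac{1}{Z{\left(-107 \right)} + M{\left(-131,-231 \right)}} = \frac{1}{\sqrt{155 - 107} - \frac{269}{111}} = \frac{1}{\sqrt{48} - \frac{269}{111}} = \frac{1}{4 \sqrt{3} - \frac{269}{111}} = \frac{1}{- \frac{269}{111} + 4 \sqrt{3}}$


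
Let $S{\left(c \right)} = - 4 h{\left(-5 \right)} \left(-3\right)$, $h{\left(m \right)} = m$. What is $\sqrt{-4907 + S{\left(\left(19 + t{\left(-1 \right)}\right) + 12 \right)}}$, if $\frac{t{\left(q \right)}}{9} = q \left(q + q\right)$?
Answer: $i \sqrt{4967} \approx 70.477 i$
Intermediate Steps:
$t{\left(q \right)} = 18 q^{2}$ ($t{\left(q \right)} = 9 q \left(q + q\right) = 9 q 2 q = 9 \cdot 2 q^{2} = 18 q^{2}$)
$S{\left(c \right)} = -60$ ($S{\left(c \right)} = \left(-4\right) \left(-5\right) \left(-3\right) = 20 \left(-3\right) = -60$)
$\sqrt{-4907 + S{\left(\left(19 + t{\left(-1 \right)}\right) + 12 \right)}} = \sqrt{-4907 - 60} = \sqrt{-4967} = i \sqrt{4967}$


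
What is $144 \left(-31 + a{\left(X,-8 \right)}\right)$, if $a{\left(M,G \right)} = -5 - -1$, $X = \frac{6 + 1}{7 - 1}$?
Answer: $-5040$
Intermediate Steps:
$X = \frac{7}{6} \approx 1.1667$
$a{\left(M,G \right)} = -4$ ($a{\left(M,G \right)} = -5 + 1 = -4$)
$144 \left(-31 + a{\left(X,-8 \right)}\right) = 144 \left(-31 - 4\right) = 144 \left(-35\right) = -5040$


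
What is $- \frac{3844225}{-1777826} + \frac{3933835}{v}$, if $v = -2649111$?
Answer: $\frac{3190104591265}{4709658412686} \approx 0.67735$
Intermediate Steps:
$- \frac{3844225}{-1777826} + \frac{3933835}{v} = - \frac{3844225}{-1777826} + \frac{3933835}{-2649111} = \left(-3844225\right) \left(- \frac{1}{1777826}\right) + 3933835 \left(- \frac{1}{2649111}\right) = \frac{3844225}{1777826} - \frac{3933835}{2649111} = \frac{3190104591265}{4709658412686}$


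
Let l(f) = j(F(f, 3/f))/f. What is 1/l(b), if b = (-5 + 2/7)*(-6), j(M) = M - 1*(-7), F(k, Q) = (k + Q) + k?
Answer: 13068/29419 ≈ 0.44420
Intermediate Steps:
F(k, Q) = Q + 2*k (F(k, Q) = (Q + k) + k = Q + 2*k)
j(M) = 7 + M (j(M) = M + 7 = 7 + M)
b = 198/7 (b = (-5 + 2*(1/7))*(-6) = (-5 + 2/7)*(-6) = -33/7*(-6) = 198/7 ≈ 28.286)
l(f) = (7 + 2*f + 3/f)/f (l(f) = (7 + (3/f + 2*f))/f = (7 + (2*f + 3/f))/f = (7 + 2*f + 3/f)/f)
1/l(b) = 1/(2 + 3/(198/7)**2 + 7/(198/7)) = 1/(2 + 3*(49/39204) + 7*(7/198)) = 1/(2 + 49/13068 + 49/198) = 1/(29419/13068) = 13068/29419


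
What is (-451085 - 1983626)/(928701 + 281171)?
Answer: -2434711/1209872 ≈ -2.0124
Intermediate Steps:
(-451085 - 1983626)/(928701 + 281171) = -2434711/1209872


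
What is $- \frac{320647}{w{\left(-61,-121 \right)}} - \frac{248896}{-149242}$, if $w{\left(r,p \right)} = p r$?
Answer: $- \frac{23008449099}{550777601} \approx -41.774$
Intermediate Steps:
$- \frac{320647}{w{\left(-61,-121 \right)}} - \frac{248896}{-149242} = - \frac{320647}{\left(-121\right) \left(-61\right)} - \frac{248896}{-149242} = - \frac{320647}{7381} - - \frac{124448}{74621} = \left(-320647\right) \frac{1}{7381} + \frac{124448}{74621} = - \frac{320647}{7381} + \frac{124448}{74621} = - \frac{23008449099}{550777601}$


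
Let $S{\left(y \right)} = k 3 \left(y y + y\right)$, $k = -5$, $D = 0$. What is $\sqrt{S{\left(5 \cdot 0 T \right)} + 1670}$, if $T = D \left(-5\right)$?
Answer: $\sqrt{1670} \approx 40.866$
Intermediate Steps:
$T = 0$ ($T = 0 \left(-5\right) = 0$)
$S{\left(y \right)} = - 15 y - 15 y^{2}$ ($S{\left(y \right)} = \left(-5\right) 3 \left(y y + y\right) = - 15 \left(y^{2} + y\right) = - 15 \left(y + y^{2}\right) = - 15 y - 15 y^{2}$)
$\sqrt{S{\left(5 \cdot 0 T \right)} + 1670} = \sqrt{- 15 \cdot 5 \cdot 0 \cdot 0 \left(1 + 5 \cdot 0 \cdot 0\right) + 1670} = \sqrt{- 15 \cdot 0 \cdot 0 \left(1 + 0 \cdot 0\right) + 1670} = \sqrt{\left(-15\right) 0 \left(1 + 0\right) + 1670} = \sqrt{\left(-15\right) 0 \cdot 1 + 1670} = \sqrt{0 + 1670} = \sqrt{1670}$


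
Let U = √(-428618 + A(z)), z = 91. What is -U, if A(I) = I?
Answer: -I*√428527 ≈ -654.62*I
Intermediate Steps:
U = I*√428527 (U = √(-428618 + 91) = √(-428527) = I*√428527 ≈ 654.62*I)
-U = -I*√428527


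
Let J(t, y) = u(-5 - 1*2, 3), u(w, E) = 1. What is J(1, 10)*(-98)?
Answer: -98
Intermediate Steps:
J(t, y) = 1
J(1, 10)*(-98) = 1*(-98) = -98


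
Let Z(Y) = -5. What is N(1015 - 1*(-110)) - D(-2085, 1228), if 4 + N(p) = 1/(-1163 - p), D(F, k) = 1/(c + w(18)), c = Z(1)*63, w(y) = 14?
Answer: -2752765/688688 ≈ -3.9971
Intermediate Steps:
c = -315 (c = -5*63 = -315)
D(F, k) = -1/301 (D(F, k) = 1/(-315 + 14) = 1/(-301) = -1/301)
N(p) = -4 + 1/(-1163 - p)
N(1015 - 1*(-110)) - D(-2085, 1228) = (-4653 - 4*(1015 - 1*(-110)))/(1163 + (1015 - 1*(-110))) - 1*(-1/301) = (-4653 - 4*(1015 + 110))/(1163 + (1015 + 110)) + 1/301 = (-4653 - 4*1125)/(1163 + 1125) + 1/301 = (-4653 - 4500)/2288 + 1/301 = (1/2288)*(-9153) + 1/301 = -9153/2288 + 1/301 = -2752765/688688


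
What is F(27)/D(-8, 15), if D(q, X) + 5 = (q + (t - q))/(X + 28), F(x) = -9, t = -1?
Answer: 43/24 ≈ 1.7917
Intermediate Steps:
D(q, X) = -5 - 1/(28 + X) (D(q, X) = -5 + (q + (-1 - q))/(X + 28) = -5 - 1/(28 + X))
F(27)/D(-8, 15) = -9*(28 + 15)/(-141 - 5*15) = -9*43/(-141 - 75) = -9/((1/43)*(-216)) = -9/(-216/43) = -9*(-43/216) = 43/24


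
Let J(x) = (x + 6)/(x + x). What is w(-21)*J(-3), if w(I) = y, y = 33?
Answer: -33/2 ≈ -16.500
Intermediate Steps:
J(x) = (6 + x)/(2*x) (J(x) = (6 + x)/((2*x)) = (6 + x)*(1/(2*x)) = (6 + x)/(2*x))
w(I) = 33
w(-21)*J(-3) = 33*((½)*(6 - 3)/(-3)) = 33*((½)*(-⅓)*3) = 33*(-½) = -33/2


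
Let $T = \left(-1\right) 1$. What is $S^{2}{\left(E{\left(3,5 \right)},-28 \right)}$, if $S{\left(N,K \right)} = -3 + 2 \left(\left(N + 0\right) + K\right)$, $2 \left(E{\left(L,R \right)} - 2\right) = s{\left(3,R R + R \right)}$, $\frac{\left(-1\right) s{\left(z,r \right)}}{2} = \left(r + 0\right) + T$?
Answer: $12769$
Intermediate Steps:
$T = -1$
$s{\left(z,r \right)} = 2 - 2 r$ ($s{\left(z,r \right)} = - 2 \left(\left(r + 0\right) - 1\right) = - 2 \left(r - 1\right) = - 2 \left(-1 + r\right) = 2 - 2 r$)
$E{\left(L,R \right)} = 3 - R - R^{2}$ ($E{\left(L,R \right)} = 2 + \frac{2 - 2 \left(R R + R\right)}{2} = 2 + \frac{2 - 2 \left(R^{2} + R\right)}{2} = 2 + \frac{2 - 2 \left(R + R^{2}\right)}{2} = 2 + \frac{2 - \left(2 R + 2 R^{2}\right)}{2} = 2 + \frac{2 - 2 R - 2 R^{2}}{2} = 2 - \left(-1 + R + R^{2}\right) = 3 - R - R^{2}$)
$S{\left(N,K \right)} = -3 + 2 K + 2 N$ ($S{\left(N,K \right)} = -3 + 2 \left(N + K\right) = -3 + 2 \left(K + N\right) = -3 + \left(2 K + 2 N\right) = -3 + 2 K + 2 N$)
$S^{2}{\left(E{\left(3,5 \right)},-28 \right)} = \left(-3 + 2 \left(-28\right) + 2 \left(3 - 5 \left(1 + 5\right)\right)\right)^{2} = \left(-3 - 56 + 2 \left(3 - 5 \cdot 6\right)\right)^{2} = \left(-3 - 56 + 2 \left(3 - 30\right)\right)^{2} = \left(-3 - 56 + 2 \left(-27\right)\right)^{2} = \left(-3 - 56 - 54\right)^{2} = \left(-113\right)^{2} = 12769$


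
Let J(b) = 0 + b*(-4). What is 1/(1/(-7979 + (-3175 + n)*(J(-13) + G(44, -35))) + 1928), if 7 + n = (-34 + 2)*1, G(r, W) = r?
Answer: 316523/610256343 ≈ 0.00051867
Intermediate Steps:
J(b) = -4*b (J(b) = 0 - 4*b = -4*b)
n = -39 (n = -7 + (-34 + 2)*1 = -7 - 32*1 = -7 - 32 = -39)
1/(1/(-7979 + (-3175 + n)*(J(-13) + G(44, -35))) + 1928) = 1/(1/(-7979 + (-3175 - 39)*(-4*(-13) + 44)) + 1928) = 1/(1/(-7979 - 3214*(52 + 44)) + 1928) = 1/(1/(-7979 - 3214*96) + 1928) = 1/(1/(-7979 - 308544) + 1928) = 1/(1/(-316523) + 1928) = 1/(-1/316523 + 1928) = 1/(610256343/316523) = 316523/610256343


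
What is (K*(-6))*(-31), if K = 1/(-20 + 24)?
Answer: 93/2 ≈ 46.500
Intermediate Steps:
K = ¼ (K = 1/4 = ¼ ≈ 0.25000)
(K*(-6))*(-31) = ((¼)*(-6))*(-31) = -3/2*(-31) = 93/2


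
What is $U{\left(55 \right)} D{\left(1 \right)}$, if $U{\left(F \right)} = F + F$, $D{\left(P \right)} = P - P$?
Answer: $0$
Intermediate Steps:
$D{\left(P \right)} = 0$
$U{\left(F \right)} = 2 F$
$U{\left(55 \right)} D{\left(1 \right)} = 2 \cdot 55 \cdot 0 = 110 \cdot 0 = 0$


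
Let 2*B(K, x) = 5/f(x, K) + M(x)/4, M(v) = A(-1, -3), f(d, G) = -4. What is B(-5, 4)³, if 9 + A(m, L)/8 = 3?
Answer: -148877/512 ≈ -290.78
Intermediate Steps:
A(m, L) = -48 (A(m, L) = -72 + 8*3 = -72 + 24 = -48)
M(v) = -48
B(K, x) = -53/8 (B(K, x) = (5/(-4) - 48/4)/2 = (5*(-¼) - 48*¼)/2 = (-5/4 - 12)/2 = (½)*(-53/4) = -53/8)
B(-5, 4)³ = (-53/8)³ = -148877/512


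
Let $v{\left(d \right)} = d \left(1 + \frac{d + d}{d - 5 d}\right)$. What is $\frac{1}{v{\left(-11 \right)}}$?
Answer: $- \frac{2}{11} \approx -0.18182$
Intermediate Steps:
$v{\left(d \right)} = \frac{d}{2}$ ($v{\left(d \right)} = d \left(1 + \frac{2 d}{\left(-4\right) d}\right) = d \left(1 + 2 d \left(- \frac{1}{4 d}\right)\right) = d \left(1 - \frac{1}{2}\right) = d \frac{1}{2} = \frac{d}{2}$)
$\frac{1}{v{\left(-11 \right)}} = \frac{1}{\frac{1}{2} \left(-11\right)} = \frac{1}{- \frac{11}{2}} = - \frac{2}{11}$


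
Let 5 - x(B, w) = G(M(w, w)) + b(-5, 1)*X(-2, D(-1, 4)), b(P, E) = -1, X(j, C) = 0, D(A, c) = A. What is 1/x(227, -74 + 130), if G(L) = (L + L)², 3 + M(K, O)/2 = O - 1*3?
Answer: -1/39995 ≈ -2.5003e-5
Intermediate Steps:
M(K, O) = -12 + 2*O (M(K, O) = -6 + 2*(O - 1*3) = -6 + 2*(O - 3) = -6 + 2*(-3 + O) = -6 + (-6 + 2*O) = -12 + 2*O)
G(L) = 4*L² (G(L) = (2*L)² = 4*L²)
x(B, w) = 5 - 4*(-12 + 2*w)² (x(B, w) = 5 - (4*(-12 + 2*w)² - 1*0) = 5 - (4*(-12 + 2*w)² + 0) = 5 - 4*(-12 + 2*w)²)
1/x(227, -74 + 130) = 1/(5 - 16*(-6 + (-74 + 130))²) = 1/(5 - 16*(-6 + 56)²) = 1/(5 - 16*50²) = 1/(5 - 16*2500) = 1/(5 - 40000) = 1/(-39995) = -1/39995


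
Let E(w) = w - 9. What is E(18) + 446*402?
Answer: 179301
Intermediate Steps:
E(w) = -9 + w
E(18) + 446*402 = (-9 + 18) + 446*402 = 9 + 179292 = 179301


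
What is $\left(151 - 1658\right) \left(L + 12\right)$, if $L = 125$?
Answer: $-206459$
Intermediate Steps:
$\left(151 - 1658\right) \left(L + 12\right) = \left(151 - 1658\right) \left(125 + 12\right) = \left(-1507\right) 137 = -206459$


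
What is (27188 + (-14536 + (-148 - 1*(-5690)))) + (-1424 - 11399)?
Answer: 5371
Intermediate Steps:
(27188 + (-14536 + (-148 - 1*(-5690)))) + (-1424 - 11399) = (27188 + (-14536 + (-148 + 5690))) - 12823 = (27188 + (-14536 + 5542)) - 12823 = (27188 - 8994) - 12823 = 18194 - 12823 = 5371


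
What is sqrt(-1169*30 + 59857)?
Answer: sqrt(24787) ≈ 157.44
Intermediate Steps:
sqrt(-1169*30 + 59857) = sqrt(-35070 + 59857) = sqrt(24787)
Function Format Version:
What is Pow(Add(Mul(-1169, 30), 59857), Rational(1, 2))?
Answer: Pow(24787, Rational(1, 2)) ≈ 157.44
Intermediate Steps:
Pow(Add(Mul(-1169, 30), 59857), Rational(1, 2)) = Pow(Add(-35070, 59857), Rational(1, 2)) = Pow(24787, Rational(1, 2))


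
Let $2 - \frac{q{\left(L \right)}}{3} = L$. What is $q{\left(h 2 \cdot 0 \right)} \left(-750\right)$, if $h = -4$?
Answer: $-4500$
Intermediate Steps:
$q{\left(L \right)} = 6 - 3 L$
$q{\left(h 2 \cdot 0 \right)} \left(-750\right) = \left(6 - 3 \left(-4\right) 2 \cdot 0\right) \left(-750\right) = \left(6 - 3 \left(\left(-8\right) 0\right)\right) \left(-750\right) = \left(6 - 0\right) \left(-750\right) = \left(6 + 0\right) \left(-750\right) = 6 \left(-750\right) = -4500$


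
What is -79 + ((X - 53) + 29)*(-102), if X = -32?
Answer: 5633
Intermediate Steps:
-79 + ((X - 53) + 29)*(-102) = -79 + ((-32 - 53) + 29)*(-102) = -79 + (-85 + 29)*(-102) = -79 - 56*(-102) = -79 + 5712 = 5633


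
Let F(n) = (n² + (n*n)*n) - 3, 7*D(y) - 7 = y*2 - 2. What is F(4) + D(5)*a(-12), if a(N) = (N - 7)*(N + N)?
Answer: 7379/7 ≈ 1054.1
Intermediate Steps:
a(N) = 2*N*(-7 + N) (a(N) = (-7 + N)*(2*N) = 2*N*(-7 + N))
D(y) = 5/7 + 2*y/7 (D(y) = 1 + (y*2 - 2)/7 = 1 + (2*y - 2)/7 = 1 + (-2 + 2*y)/7 = 1 + (-2/7 + 2*y/7) = 5/7 + 2*y/7)
F(n) = -3 + n² + n³ (F(n) = (n² + n²*n) - 3 = (n² + n³) - 3 = -3 + n² + n³)
F(4) + D(5)*a(-12) = (-3 + 4² + 4³) + (5/7 + (2/7)*5)*(2*(-12)*(-7 - 12)) = (-3 + 16 + 64) + (5/7 + 10/7)*(2*(-12)*(-19)) = 77 + (15/7)*456 = 77 + 6840/7 = 7379/7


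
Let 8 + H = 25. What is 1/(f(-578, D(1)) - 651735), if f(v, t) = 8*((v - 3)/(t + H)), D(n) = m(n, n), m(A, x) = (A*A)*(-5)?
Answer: -3/1956367 ≈ -1.5335e-6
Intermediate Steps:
H = 17 (H = -8 + 25 = 17)
m(A, x) = -5*A² (m(A, x) = A²*(-5) = -5*A²)
D(n) = -5*n²
f(v, t) = 8*(-3 + v)/(17 + t) (f(v, t) = 8*((v - 3)/(t + 17)) = 8*((-3 + v)/(17 + t)) = 8*(-3 + v)/(17 + t))
1/(f(-578, D(1)) - 651735) = 1/(8*(-3 - 578)/(17 - 5*1²) - 651735) = 1/(8*(-581)/(17 - 5*1) - 651735) = 1/(8*(-581)/(17 - 5) - 651735) = 1/(8*(-581)/12 - 651735) = 1/(8*(1/12)*(-581) - 651735) = 1/(-1162/3 - 651735) = 1/(-1956367/3) = -3/1956367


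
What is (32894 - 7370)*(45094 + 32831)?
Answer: 1988957700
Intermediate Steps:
(32894 - 7370)*(45094 + 32831) = 25524*77925 = 1988957700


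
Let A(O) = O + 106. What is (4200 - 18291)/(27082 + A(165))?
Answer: -14091/27353 ≈ -0.51515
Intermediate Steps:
A(O) = 106 + O
(4200 - 18291)/(27082 + A(165)) = (4200 - 18291)/(27082 + (106 + 165)) = -14091/(27082 + 271) = -14091/27353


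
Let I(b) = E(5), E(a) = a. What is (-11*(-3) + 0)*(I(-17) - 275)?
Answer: -8910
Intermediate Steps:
I(b) = 5
(-11*(-3) + 0)*(I(-17) - 275) = (-11*(-3) + 0)*(5 - 275) = (33 + 0)*(-270) = 33*(-270) = -8910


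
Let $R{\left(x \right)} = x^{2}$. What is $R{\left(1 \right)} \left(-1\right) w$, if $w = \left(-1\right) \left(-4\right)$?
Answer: $-4$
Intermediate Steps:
$w = 4$
$R{\left(1 \right)} \left(-1\right) w = 1^{2} \left(-1\right) 4 = 1 \left(-1\right) 4 = \left(-1\right) 4 = -4$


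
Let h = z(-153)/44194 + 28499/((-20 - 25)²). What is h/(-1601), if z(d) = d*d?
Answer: -1306888031/143278052850 ≈ -0.0091213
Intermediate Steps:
z(d) = d²
h = 1306888031/89492850 (h = (-153)²/44194 + 28499/((-20 - 25)²) = 23409*(1/44194) + 28499/((-45)²) = 23409/44194 + 28499/2025 = 1306888031/89492850 ≈ 14.603)
h/(-1601) = (1306888031/89492850)/(-1601) = (1306888031/89492850)*(-1/1601) = -1306888031/143278052850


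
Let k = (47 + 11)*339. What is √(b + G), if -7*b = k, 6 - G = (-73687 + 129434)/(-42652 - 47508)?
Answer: I*√29054733095/3220 ≈ 52.936*I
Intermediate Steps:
G = 596707/90160 (G = 6 - (-73687 + 129434)/(-42652 - 47508) = 6 - 55747/(-90160) = 6 - 55747*(-1)/90160 = 6 - 1*(-55747/90160) = 6 + 55747/90160 = 596707/90160 ≈ 6.6183)
k = 19662 (k = 58*339 = 19662)
b = -19662/7 (b = -⅐*19662 = -19662/7 ≈ -2808.9)
√(b + G) = √(-19662/7 + 596707/90160) = √(-252649853/90160) = I*√29054733095/3220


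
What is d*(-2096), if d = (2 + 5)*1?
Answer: -14672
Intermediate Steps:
d = 7 (d = 7*1 = 7)
d*(-2096) = 7*(-2096) = -14672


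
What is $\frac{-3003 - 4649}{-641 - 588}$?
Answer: $\frac{7652}{1229} \approx 6.2262$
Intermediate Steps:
$\frac{-3003 - 4649}{-641 - 588} = - \frac{7652}{-641 - 588} = - \frac{7652}{-1229} = \left(-7652\right) \left(- \frac{1}{1229}\right) = \frac{7652}{1229}$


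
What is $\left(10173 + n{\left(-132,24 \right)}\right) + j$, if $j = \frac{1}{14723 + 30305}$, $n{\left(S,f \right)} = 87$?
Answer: $\frac{461987281}{45028} \approx 10260.0$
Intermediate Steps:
$j = \frac{1}{45028} \approx 2.2208 \cdot 10^{-5}$
$\left(10173 + n{\left(-132,24 \right)}\right) + j = \left(10173 + 87\right) + \frac{1}{45028} = 10260 + \frac{1}{45028} = \frac{461987281}{45028}$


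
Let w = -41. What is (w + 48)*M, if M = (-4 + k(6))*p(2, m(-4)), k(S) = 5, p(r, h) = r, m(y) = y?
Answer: 14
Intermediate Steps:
M = 2 (M = (-4 + 5)*2 = 1*2 = 2)
(w + 48)*M = (-41 + 48)*2 = 7*2 = 14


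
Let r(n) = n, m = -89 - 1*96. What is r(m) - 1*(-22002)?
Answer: 21817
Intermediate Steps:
m = -185 (m = -89 - 96 = -185)
r(m) - 1*(-22002) = -185 - 1*(-22002) = -185 + 22002 = 21817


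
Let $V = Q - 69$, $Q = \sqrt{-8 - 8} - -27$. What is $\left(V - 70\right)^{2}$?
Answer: $12528 - 896 i \approx 12528.0 - 896.0 i$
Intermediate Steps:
$Q = 27 + 4 i$ ($Q = \sqrt{-16} + 27 = 4 i + 27 = 27 + 4 i \approx 27.0 + 4.0 i$)
$V = -42 + 4 i$ ($V = \left(27 + 4 i\right) - 69 = -42 + 4 i \approx -42.0 + 4.0 i$)
$\left(V - 70\right)^{2} = \left(\left(-42 + 4 i\right) - 70\right)^{2} = \left(-112 + 4 i\right)^{2}$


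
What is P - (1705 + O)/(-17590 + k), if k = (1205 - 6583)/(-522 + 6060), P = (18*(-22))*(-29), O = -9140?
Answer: 559358150601/48709399 ≈ 11484.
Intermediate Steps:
P = 11484 (P = -396*(-29) = 11484)
k = -2689/2769 (k = -5378/5538 = -5378*1/5538 = -2689/2769 ≈ -0.97111)
P - (1705 + O)/(-17590 + k) = 11484 - (1705 - 9140)/(-17590 - 2689/2769) = 11484 - (-7435)/(-48709399/2769) = 11484 - (-7435)*(-2769)/48709399 = 11484 - 1*20587515/48709399 = 11484 - 20587515/48709399 = 559358150601/48709399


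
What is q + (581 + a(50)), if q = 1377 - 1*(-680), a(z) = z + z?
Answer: 2738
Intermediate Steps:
a(z) = 2*z
q = 2057 (q = 1377 + 680 = 2057)
q + (581 + a(50)) = 2057 + (581 + 2*50) = 2057 + (581 + 100) = 2057 + 681 = 2738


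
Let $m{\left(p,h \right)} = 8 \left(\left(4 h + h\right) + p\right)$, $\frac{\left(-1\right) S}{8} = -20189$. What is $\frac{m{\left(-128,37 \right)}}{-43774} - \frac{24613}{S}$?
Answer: $- \frac{575529467}{3535013144} \approx -0.16281$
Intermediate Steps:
$S = 161512$ ($S = \left(-8\right) \left(-20189\right) = 161512$)
$m{\left(p,h \right)} = 8 p + 40 h$ ($m{\left(p,h \right)} = 8 \left(5 h + p\right) = 8 \left(p + 5 h\right) = 8 p + 40 h$)
$\frac{m{\left(-128,37 \right)}}{-43774} - \frac{24613}{S} = \frac{8 \left(-128\right) + 40 \cdot 37}{-43774} - \frac{24613}{161512} = \left(-1024 + 1480\right) \left(- \frac{1}{43774}\right) - \frac{24613}{161512} = 456 \left(- \frac{1}{43774}\right) - \frac{24613}{161512} = - \frac{228}{21887} - \frac{24613}{161512} = - \frac{575529467}{3535013144}$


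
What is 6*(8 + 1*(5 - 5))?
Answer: 48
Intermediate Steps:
6*(8 + 1*(5 - 5)) = 6*(8 + 1*0) = 6*(8 + 0) = 6*8 = 48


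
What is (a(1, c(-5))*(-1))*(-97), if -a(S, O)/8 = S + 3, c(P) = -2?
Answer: -3104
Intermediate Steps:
a(S, O) = -24 - 8*S (a(S, O) = -8*(S + 3) = -8*(3 + S) = -24 - 8*S)
(a(1, c(-5))*(-1))*(-97) = ((-24 - 8*1)*(-1))*(-97) = ((-24 - 8)*(-1))*(-97) = -32*(-1)*(-97) = 32*(-97) = -3104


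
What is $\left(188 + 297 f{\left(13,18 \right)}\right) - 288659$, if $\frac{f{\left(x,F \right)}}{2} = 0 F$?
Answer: $-288471$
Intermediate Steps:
$f{\left(x,F \right)} = 0$ ($f{\left(x,F \right)} = 2 \cdot 0 F = 2 \cdot 0 = 0$)
$\left(188 + 297 f{\left(13,18 \right)}\right) - 288659 = \left(188 + 297 \cdot 0\right) - 288659 = \left(188 + 0\right) - 288659 = 188 - 288659 = -288471$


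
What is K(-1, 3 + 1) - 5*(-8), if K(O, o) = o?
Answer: 44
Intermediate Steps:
K(-1, 3 + 1) - 5*(-8) = (3 + 1) - 5*(-8) = 4 + 40 = 44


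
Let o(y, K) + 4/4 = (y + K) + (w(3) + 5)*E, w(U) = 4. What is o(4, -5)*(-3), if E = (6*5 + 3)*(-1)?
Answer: 897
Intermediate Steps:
E = -33 (E = (30 + 3)*(-1) = 33*(-1) = -33)
o(y, K) = -298 + K + y (o(y, K) = -1 + ((y + K) + (4 + 5)*(-33)) = -1 + ((K + y) + 9*(-33)) = -1 + ((K + y) - 297) = -1 + (-297 + K + y) = -298 + K + y)
o(4, -5)*(-3) = (-298 - 5 + 4)*(-3) = -299*(-3) = 897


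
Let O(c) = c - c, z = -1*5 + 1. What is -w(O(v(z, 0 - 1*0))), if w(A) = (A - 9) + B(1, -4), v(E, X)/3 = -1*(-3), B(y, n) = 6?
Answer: 3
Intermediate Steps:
z = -4 (z = -5 + 1 = -4)
v(E, X) = 9 (v(E, X) = 3*(-1*(-3)) = 3*3 = 9)
O(c) = 0
w(A) = -3 + A (w(A) = (A - 9) + 6 = (-9 + A) + 6 = -3 + A)
-w(O(v(z, 0 - 1*0))) = -(-3 + 0) = -1*(-3) = 3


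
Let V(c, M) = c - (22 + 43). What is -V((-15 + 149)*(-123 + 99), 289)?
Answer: 3281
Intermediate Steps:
V(c, M) = -65 + c (V(c, M) = c - 1*65 = c - 65 = -65 + c)
-V((-15 + 149)*(-123 + 99), 289) = -(-65 + (-15 + 149)*(-123 + 99)) = -(-65 + 134*(-24)) = -(-65 - 3216) = -1*(-3281) = 3281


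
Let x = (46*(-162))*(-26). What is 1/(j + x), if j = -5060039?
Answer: -1/4866287 ≈ -2.0550e-7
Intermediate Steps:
x = 193752 (x = -7452*(-26) = 193752)
1/(j + x) = 1/(-5060039 + 193752) = 1/(-4866287) = -1/4866287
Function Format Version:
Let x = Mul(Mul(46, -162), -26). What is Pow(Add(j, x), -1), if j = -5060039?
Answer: Rational(-1, 4866287) ≈ -2.0550e-7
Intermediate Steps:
x = 193752 (x = Mul(-7452, -26) = 193752)
Pow(Add(j, x), -1) = Pow(Add(-5060039, 193752), -1) = Pow(-4866287, -1) = Rational(-1, 4866287)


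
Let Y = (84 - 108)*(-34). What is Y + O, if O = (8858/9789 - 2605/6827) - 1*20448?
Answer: -1311961829675/66829503 ≈ -19631.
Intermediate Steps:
Y = 816 (Y = -24*(-34) = 816)
O = -1366494704123/66829503 (O = (8858*(1/9789) - 2605*1/6827) - 20448 = (8858/9789 - 2605/6827) - 20448 = 34973221/66829503 - 20448 = -1366494704123/66829503 ≈ -20447.)
Y + O = 816 - 1366494704123/66829503 = -1311961829675/66829503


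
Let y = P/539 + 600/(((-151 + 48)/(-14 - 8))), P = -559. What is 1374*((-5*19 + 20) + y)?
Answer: 3975597552/55517 ≈ 71611.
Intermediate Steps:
y = 7057223/55517 (y = -559/539 + 600/(((-151 + 48)/(-14 - 8))) = -559*1/539 + 600/((-103/(-22))) = -559/539 + 600/((-103*(-1/22))) = -559/539 + 600/(103/22) = -559/539 + 600*(22/103) = -559/539 + 13200/103 = 7057223/55517 ≈ 127.12)
1374*((-5*19 + 20) + y) = 1374*((-5*19 + 20) + 7057223/55517) = 1374*((-95 + 20) + 7057223/55517) = 1374*(-75 + 7057223/55517) = 1374*(2893448/55517) = 3975597552/55517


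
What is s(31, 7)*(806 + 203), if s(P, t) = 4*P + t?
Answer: 132179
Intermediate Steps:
s(P, t) = t + 4*P
s(31, 7)*(806 + 203) = (7 + 4*31)*(806 + 203) = (7 + 124)*1009 = 131*1009 = 132179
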